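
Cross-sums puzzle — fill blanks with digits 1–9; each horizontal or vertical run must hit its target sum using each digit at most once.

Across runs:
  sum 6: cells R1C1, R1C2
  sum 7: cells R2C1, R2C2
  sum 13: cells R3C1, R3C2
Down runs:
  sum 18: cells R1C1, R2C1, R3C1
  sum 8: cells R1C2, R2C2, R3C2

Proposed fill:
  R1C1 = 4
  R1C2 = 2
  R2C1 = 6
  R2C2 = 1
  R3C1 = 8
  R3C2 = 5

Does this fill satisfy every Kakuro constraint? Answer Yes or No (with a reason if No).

Yes

Across: 4+2=6; 6+1=7; 8+5=13. Down: 4+6+8=18; 2+1+5=8. No digit repeats within any run.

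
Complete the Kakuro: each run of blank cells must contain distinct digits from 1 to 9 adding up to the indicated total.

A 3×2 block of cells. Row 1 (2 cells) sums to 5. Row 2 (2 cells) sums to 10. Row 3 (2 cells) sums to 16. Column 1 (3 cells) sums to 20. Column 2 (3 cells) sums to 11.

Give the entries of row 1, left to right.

16 in 2 cells must be {7,9}.
The 16 across and the 11 down share only 7, so (3,2) = 7.
(3,1) = 16 − 7 = 9 completes the 16 across.
Nothing is forced directly, so branch on (1,1), whose candidates are 3 or 4. If (1,1) = 3: then (1,2) would have to be in {2} for the 5 across but in {1,3} for the 11 down — contradiction. So (1,1) = 4.
(1,2) = 5 − 4 = 1 completes the 5 across.
(2,1) = 20 − 13 = 7 completes the 20 down.
(2,2) = 10 − 7 = 3 completes the 10 across.

4 1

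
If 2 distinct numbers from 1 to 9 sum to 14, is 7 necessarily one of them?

Counterexample: {5,9} sums to 14 without using 7.

No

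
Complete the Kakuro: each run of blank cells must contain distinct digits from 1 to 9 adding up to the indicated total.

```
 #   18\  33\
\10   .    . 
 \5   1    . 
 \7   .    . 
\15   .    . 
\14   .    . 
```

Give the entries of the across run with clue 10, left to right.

3, 7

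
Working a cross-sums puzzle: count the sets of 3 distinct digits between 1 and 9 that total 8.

2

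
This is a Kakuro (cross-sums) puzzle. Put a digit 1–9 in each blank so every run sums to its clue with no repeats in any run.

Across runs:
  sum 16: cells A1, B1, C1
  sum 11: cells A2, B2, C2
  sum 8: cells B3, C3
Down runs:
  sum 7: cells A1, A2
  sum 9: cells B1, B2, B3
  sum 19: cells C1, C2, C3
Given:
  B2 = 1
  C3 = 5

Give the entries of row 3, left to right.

B3 = 8 − 5 = 3 completes the 8 across.
B1 = 9 − 4 = 5 completes the 9 down.
Given what's placed, C1 must be 8 to fit the 16 across and 19 down.
C2 = 19 − 13 = 6 completes the 19 down.
A1 = 16 − 13 = 3 completes the 16 across.
A2 = 11 − 7 = 4 completes the 11 across.

3 5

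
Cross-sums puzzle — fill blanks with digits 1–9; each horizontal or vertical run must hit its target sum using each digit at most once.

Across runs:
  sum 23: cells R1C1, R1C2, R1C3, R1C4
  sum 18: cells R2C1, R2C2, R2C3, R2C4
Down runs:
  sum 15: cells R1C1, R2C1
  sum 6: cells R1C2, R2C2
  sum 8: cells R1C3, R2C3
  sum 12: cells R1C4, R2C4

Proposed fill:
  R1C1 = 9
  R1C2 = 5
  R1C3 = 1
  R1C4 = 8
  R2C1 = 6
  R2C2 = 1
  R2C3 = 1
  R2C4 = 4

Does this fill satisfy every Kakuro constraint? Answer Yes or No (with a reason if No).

No — the down run R1C3–R2C3 sums to 2, not 8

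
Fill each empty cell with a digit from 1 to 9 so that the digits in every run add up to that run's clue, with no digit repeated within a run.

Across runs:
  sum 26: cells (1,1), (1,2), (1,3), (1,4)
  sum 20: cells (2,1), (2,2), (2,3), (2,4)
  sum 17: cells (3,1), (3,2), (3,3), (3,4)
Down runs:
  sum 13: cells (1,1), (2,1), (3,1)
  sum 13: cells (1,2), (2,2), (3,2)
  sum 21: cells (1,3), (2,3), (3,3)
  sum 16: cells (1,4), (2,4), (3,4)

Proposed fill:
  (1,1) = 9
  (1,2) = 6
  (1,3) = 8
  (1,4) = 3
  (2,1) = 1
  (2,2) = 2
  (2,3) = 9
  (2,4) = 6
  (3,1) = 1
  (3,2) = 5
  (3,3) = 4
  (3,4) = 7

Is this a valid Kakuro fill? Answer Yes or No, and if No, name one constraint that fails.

No — the down run (1,1)–(3,1) sums to 11, not 13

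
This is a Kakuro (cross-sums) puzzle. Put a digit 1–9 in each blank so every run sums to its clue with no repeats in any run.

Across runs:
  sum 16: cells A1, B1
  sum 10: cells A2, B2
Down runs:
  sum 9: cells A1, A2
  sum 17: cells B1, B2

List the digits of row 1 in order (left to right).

7 9

16 in 2 cells must be {7,9}; 17 in 2 cells must be {8,9}.
The 16 across and the 9 down share only 7, so A1 = 7.
B1 = 16 − 7 = 9 completes the 16 across.
A2 = 9 − 7 = 2 completes the 9 down.
B2 = 10 − 2 = 8 completes the 10 across.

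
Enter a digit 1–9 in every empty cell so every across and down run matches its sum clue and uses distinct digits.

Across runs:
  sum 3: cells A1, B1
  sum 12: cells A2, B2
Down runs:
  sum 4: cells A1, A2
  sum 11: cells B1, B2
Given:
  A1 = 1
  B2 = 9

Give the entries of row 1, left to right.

3 in 2 cells must be {1,2}; 4 in 2 cells must be {1,3}.
B1 = 3 − 1 = 2 completes the 3 across.
A2 = 12 − 9 = 3 completes the 12 across.

1 2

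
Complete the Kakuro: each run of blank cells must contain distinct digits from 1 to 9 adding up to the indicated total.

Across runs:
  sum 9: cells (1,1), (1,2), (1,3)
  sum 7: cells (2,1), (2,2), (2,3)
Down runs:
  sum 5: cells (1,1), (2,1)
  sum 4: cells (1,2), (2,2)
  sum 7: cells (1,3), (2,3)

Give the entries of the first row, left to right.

1, 3, 5

7 in 3 cells must be {1,2,4}; 4 in 2 cells must be {1,3}.
The 7 across and the 4 down share only 1, so (2,2) = 1.
(1,2) = 4 − 1 = 3 completes the 4 down.
Nothing is forced directly, so branch on (2,1), whose candidates are 2 or 4. If (2,1) = 2: then (1,1) would have to be in {1,2,4,5} for the 9 across but in {3} for the 5 down — contradiction. So (2,1) = 4.
(1,1) = 5 − 4 = 1 completes the 5 down.
(1,3) = 9 − 4 = 5 completes the 9 across.
(2,3) = 7 − 5 = 2 completes the 7 across.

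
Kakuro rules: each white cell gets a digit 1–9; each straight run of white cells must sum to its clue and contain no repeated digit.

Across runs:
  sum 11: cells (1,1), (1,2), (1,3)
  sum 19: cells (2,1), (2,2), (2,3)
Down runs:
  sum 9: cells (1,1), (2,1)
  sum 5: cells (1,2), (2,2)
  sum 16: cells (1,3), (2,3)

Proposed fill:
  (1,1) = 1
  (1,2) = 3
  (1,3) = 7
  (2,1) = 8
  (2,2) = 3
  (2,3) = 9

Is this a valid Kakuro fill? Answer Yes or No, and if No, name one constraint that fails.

No — the across run (2,1)–(2,3) sums to 20, not 19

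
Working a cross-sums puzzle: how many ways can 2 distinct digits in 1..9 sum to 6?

2 distinct digits from 1–9 sum between 3 and 17.
Enumerating: {1,5}, {2,4}.

2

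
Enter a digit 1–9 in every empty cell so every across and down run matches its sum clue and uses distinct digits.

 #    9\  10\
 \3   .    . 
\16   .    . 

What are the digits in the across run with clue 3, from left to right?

3 in 2 cells must be {1,2}; 16 in 2 cells must be {7,9}.
The 16 across and the 9 down share only 7, so R2C1 = 7.
R2C2 = 16 − 7 = 9 completes the 16 across.
R1C1 = 9 − 7 = 2 completes the 9 down.
R1C2 = 3 − 2 = 1 completes the 3 across.

2, 1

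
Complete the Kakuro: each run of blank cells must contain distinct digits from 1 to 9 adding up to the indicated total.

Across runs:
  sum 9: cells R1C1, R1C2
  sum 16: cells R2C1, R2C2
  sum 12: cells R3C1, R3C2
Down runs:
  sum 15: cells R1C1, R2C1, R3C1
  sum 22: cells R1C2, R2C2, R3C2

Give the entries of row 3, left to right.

5 7

16 in 2 cells must be {7,9}.
Nothing is forced directly, so branch on R2C1, whose candidates are 7 or 9. If R2C1 = 9: that forces R2C2 = 7, R3C2 = 9, R1C2 = 6, after which R3C1 would have to be in {3} for the 12 across but in {1,2,4,5} for the 15 down — contradiction. So R2C1 = 7.
R2C2 = 16 − 7 = 9 completes the 16 across.
Nothing is forced directly, so branch on R3C1, whose candidates are 3 or 5. If R3C1 = 3: that forces R1C1 = 5, after which R1C2 would have to be in {4} for the 9 across but in {5,6,7,8} for the 22 down — contradiction. So R3C1 = 5.
R1C1 = 15 − 12 = 3 completes the 15 down.
R1C2 = 9 − 3 = 6 completes the 9 across.
R3C2 = 12 − 5 = 7 completes the 12 across.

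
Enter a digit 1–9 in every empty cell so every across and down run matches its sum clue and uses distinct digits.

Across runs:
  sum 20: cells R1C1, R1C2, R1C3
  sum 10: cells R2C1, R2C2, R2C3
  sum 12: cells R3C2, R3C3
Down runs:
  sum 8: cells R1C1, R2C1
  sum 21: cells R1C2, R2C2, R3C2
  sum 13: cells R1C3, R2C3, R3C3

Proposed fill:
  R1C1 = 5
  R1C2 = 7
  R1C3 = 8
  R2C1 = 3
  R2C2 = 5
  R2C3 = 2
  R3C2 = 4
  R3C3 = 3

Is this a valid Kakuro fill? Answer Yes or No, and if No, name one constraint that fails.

No — the across run R3C2–R3C3 sums to 7, not 12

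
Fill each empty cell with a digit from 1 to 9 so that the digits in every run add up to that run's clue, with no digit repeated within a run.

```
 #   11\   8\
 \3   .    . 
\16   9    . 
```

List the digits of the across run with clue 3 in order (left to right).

2 1

3 in 2 cells must be {1,2}; 16 in 2 cells must be {7,9}.
R1C1 = 11 − 9 = 2 completes the 11 down.
R1C2 = 3 − 2 = 1 completes the 3 across.
R2C2 = 16 − 9 = 7 completes the 16 across.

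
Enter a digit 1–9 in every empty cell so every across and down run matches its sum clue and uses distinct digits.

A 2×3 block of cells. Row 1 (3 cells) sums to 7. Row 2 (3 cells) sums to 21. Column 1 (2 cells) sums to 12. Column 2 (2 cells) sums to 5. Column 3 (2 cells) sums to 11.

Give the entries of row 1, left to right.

7 in 3 cells must be {1,2,4}.
The 7 across and the 12 down share only 4, so (1,1) = 4.
Given what's placed, (1,3) must be 2 to fit the 7 across and 11 down.
(2,1) = 12 − 4 = 8 completes the 12 down.
(2,2) = 4: the only remaining digit allowed by both the 21 across and the 5 down.
(2,3) = 21 − 12 = 9 completes the 21 across.
(1,2) = 7 − 6 = 1 completes the 7 across.

4 1 2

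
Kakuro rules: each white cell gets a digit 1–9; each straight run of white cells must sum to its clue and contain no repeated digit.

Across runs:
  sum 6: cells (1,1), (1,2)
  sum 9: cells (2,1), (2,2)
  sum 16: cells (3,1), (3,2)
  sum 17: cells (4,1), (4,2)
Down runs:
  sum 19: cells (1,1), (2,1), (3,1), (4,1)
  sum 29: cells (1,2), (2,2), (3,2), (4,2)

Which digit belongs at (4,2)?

16 in 2 cells must be {7,9}; 17 in 2 cells must be {8,9}; 29 in 4 cells must be {5,7,8,9}.
Only 5 fits (1,2) under both its across sum 6 and down sum 29.
(1,1) = 6 − 5 = 1 completes the 6 across.
Nothing is forced directly, so branch on (2,2), whose candidates are 7 or 8. If (2,2) = 8: then (2,1) would have to be in {1} for the 9 across but in {2,3,4,5,6,7,8,9} for the 19 down — contradiction. So (2,2) = 7.
(2,1) = 9 − 7 = 2 completes the 9 across.
(3,2) = 9: the only remaining digit allowed by both the 16 across and the 29 down.
Given what's placed, (4,1) must be 9 to fit the 17 across and 19 down.
(4,2) = 17 − 9 = 8 completes the 17 across.

8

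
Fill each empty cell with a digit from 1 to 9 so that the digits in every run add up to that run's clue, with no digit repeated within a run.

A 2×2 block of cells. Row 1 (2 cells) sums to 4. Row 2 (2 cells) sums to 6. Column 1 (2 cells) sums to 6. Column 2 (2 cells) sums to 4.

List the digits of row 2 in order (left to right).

4 in 2 cells must be {1,3}.
The 4 across and the 6 down share only 1, so (1,1) = 1.
(1,2) = 4 − 1 = 3 completes the 4 across.
(2,1) = 6 − 1 = 5 completes the 6 down.
(2,2) = 6 − 5 = 1 completes the 6 across.

5 1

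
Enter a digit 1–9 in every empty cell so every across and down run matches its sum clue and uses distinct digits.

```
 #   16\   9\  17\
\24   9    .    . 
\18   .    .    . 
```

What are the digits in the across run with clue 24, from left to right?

9, 7, 8

24 in 3 cells must be {7,8,9}; 16 in 2 cells must be {7,9}; 17 in 2 cells must be {8,9}.
Given what's placed, R1C3 must be 8 to fit the 24 across and 17 down.
R2C1 = 16 − 9 = 7 completes the 16 down.
R2C3 = 17 − 8 = 9 completes the 17 down.
R1C2 = 24 − 17 = 7 completes the 24 across.
R2C2 = 18 − 16 = 2 completes the 18 across.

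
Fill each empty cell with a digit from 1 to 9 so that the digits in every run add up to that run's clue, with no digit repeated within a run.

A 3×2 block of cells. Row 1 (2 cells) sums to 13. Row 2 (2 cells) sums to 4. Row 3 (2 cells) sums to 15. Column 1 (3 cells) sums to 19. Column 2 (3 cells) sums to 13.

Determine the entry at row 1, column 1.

9

4 in 2 cells must be {1,3}.
The 4 across and the 19 down share only 3, so (2,1) = 3.
(2,2) = 4 − 3 = 1 completes the 4 across.
Nothing is forced directly, so branch on (1,1), whose candidates are 7 or 9. If (1,1) = 7: then (1,2) would have to be in {6} for the 13 across but in {3,4,5,7,8,9} for the 13 down — contradiction. So (1,1) = 9.
(1,2) = 13 − 9 = 4 completes the 13 across.
(3,1) = 19 − 12 = 7 completes the 19 down.
(3,2) = 15 − 7 = 8 completes the 15 across.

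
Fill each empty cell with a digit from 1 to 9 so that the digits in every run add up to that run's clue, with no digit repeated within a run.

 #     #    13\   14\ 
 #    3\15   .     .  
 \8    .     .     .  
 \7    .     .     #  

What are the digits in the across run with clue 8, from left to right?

1, 2, 5

3 in 2 cells must be {1,2}.
The 8 across and the 14 down share only 5, so R2C3 = 5.
R1C3 = 14 − 5 = 9 completes the 14 down.
R1C2 = 15 − 9 = 6 completes the 15 across.
R2C2 = 2: the only remaining digit allowed by both the 8 across and the 13 down.
R3C2 = 13 − 8 = 5 completes the 13 down.
R2C1 = 8 − 7 = 1 completes the 8 across.
R3C1 = 7 − 5 = 2 completes the 7 across.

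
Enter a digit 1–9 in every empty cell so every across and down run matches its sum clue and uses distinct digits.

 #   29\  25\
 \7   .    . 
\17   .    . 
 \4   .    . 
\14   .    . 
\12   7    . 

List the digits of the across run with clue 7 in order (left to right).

5, 2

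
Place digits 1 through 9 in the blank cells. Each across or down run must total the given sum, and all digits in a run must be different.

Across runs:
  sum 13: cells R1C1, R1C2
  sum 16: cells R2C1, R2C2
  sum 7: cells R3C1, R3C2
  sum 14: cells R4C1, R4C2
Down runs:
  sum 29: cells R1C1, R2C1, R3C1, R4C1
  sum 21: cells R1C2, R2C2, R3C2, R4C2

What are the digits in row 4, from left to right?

8 6

16 in 2 cells must be {7,9}; 29 in 4 cells must be {5,7,8,9}.
Only 5 fits R3C1 under both its across sum 7 and down sum 29.
R3C2 = 7 − 5 = 2 completes the 7 across.
Nothing is forced directly, so branch on R2C1, whose candidates are 7 or 9. If R2C1 = 9: that forces R2C2 = 7, R4C1 = 8, after which R4C2 would have to be in {6} for the 14 across but in {3,4,8,9} for the 21 down — contradiction. So R2C1 = 7.
R2C2 = 16 − 7 = 9 completes the 16 across.
R4C2 = 6: the only remaining digit allowed by both the 14 across and the 21 down.
R1C2 = 21 − 17 = 4 completes the 21 down.
R4C1 = 14 − 6 = 8 completes the 14 across.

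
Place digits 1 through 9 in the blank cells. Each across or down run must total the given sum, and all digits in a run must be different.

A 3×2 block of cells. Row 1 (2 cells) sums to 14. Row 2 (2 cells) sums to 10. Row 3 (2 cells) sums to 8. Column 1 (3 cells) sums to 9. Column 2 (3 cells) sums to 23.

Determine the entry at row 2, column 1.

23 in 3 cells must be {6,8,9}.
The 8 across and the 23 down share only 6, so (3,2) = 6.
(3,1) = 8 − 6 = 2 completes the 8 across.
Given what's placed, (1,1) must be 6 to fit the 14 across and 9 down.
(1,2) = 14 − 6 = 8 completes the 14 across.
(2,1) = 9 − 8 = 1 completes the 9 down.
(2,2) = 10 − 1 = 9 completes the 10 across.

1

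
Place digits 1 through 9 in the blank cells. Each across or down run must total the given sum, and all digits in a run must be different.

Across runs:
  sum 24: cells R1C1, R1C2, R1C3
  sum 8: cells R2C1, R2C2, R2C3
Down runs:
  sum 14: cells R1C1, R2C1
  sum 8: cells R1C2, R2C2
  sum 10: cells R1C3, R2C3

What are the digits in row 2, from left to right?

5 1 2

24 in 3 cells must be {7,8,9}.
The 24 across and the 8 down share only 7, so R1C2 = 7.
The 8 across and the 14 down share only 5, so R2C1 = 5.
R2C2 = 8 − 7 = 1 completes the 8 down.
R2C3 = 8 − 6 = 2 completes the 8 across.
R1C1 = 14 − 5 = 9 completes the 14 down.
R1C3 = 24 − 16 = 8 completes the 24 across.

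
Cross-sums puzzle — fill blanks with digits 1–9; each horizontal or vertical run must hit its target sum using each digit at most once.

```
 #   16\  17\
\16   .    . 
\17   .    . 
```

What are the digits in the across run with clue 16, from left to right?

16 in 2 cells must be {7,9}; 17 in 2 cells must be {8,9}.
The 16 across and the 17 down share only 9, so R1C2 = 9.
The 17 across and the 16 down share only 9, so R2C1 = 9.
R2C2 = 17 − 9 = 8 completes the 17 across.
R1C1 = 16 − 9 = 7 completes the 16 across.

7 9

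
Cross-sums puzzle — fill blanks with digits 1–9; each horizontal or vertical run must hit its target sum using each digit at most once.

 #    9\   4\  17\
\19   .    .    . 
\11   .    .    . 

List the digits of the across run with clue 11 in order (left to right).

2 1 8

4 in 2 cells must be {1,3}; 17 in 2 cells must be {8,9}.
The 19 across and the 4 down share only 3, so R1C2 = 3.
Given what's placed, R1C3 must be 9 to fit the 19 across and 17 down.
R2C2 = 4 − 3 = 1 completes the 4 down.
R2C3 = 17 − 9 = 8 completes the 17 down.
R1C1 = 19 − 12 = 7 completes the 19 across.
R2C1 = 11 − 9 = 2 completes the 11 across.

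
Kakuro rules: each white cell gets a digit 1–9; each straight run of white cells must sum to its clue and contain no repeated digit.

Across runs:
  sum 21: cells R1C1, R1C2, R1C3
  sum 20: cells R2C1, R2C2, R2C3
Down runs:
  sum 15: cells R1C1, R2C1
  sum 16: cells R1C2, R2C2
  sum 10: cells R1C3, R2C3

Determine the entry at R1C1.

8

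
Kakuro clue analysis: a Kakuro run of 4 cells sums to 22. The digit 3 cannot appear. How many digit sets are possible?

7

4 distinct digits from 1–9 sum between 10 and 30.
Dropping sets that contain 3.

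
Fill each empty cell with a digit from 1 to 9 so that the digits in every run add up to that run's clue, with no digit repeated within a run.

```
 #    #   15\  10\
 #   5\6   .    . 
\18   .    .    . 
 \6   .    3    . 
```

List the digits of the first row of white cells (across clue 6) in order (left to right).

6 in 3 cells must be {1,2,3}.
No cell is forced outright now. R1C2 can only be 4 or 5 (the digits allowed by both its 6 across and its 15 down). If R1C2 = 5: that forces R1C3 = 1, R2C2 = 7, R3C3 = 2, after which R2C3 would have to be in {2,3,5,6,8,9} for the 18 across but in {7} for the 10 down — contradiction. So R1C2 = 4.
R1C3 = 6 − 4 = 2 completes the 6 across.
R2C2 = 15 − 7 = 8 completes the 15 down.
R3C3 = 1: the only remaining digit allowed by both the 6 across and the 10 down.
R2C3 = 10 − 3 = 7 completes the 10 down.
R3C1 = 6 − 4 = 2 completes the 6 across.
R2C1 = 18 − 15 = 3 completes the 18 across.

4 2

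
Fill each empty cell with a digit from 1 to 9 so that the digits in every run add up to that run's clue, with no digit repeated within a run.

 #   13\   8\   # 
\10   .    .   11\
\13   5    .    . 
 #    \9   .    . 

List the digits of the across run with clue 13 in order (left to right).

R1C1 = 13 − 5 = 8 completes the 13 down.
R1C2 = 10 − 8 = 2 completes the 10 across.
R2C2 = 1: the only remaining digit allowed by both the 13 across and the 8 down.
R2C3 = 13 − 6 = 7 completes the 13 across.
R3C2 = 8 − 3 = 5 completes the 8 down.
R3C3 = 9 − 5 = 4 completes the 9 across.

5 1 7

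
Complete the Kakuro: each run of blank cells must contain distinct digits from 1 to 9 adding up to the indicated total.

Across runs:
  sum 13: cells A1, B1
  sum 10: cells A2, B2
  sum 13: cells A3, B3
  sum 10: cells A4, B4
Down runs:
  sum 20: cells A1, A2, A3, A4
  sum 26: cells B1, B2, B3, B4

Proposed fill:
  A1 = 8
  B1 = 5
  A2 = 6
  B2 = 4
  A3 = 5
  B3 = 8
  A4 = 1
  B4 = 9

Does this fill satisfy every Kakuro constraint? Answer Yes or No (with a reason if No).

Yes

Across: 8+5=13; 6+4=10; 5+8=13; 1+9=10. Down: 8+6+5+1=20; 5+4+8+9=26. No digit repeats within any run.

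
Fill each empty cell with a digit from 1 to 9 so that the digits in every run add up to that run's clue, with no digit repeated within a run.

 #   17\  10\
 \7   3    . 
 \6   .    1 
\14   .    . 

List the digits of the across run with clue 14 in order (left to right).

9 5

R1C2 = 7 − 3 = 4 completes the 7 across.
R2C1 = 6 − 1 = 5 completes the 6 across.
R3C1 = 17 − 8 = 9 completes the 17 down.
R3C2 = 14 − 9 = 5 completes the 14 across.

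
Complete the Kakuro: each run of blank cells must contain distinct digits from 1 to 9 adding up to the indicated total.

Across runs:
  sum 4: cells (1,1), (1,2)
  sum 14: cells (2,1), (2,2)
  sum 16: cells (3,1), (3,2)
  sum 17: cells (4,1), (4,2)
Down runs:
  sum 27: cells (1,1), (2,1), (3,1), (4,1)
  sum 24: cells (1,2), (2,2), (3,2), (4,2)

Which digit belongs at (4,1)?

9

4 in 2 cells must be {1,3}; 16 in 2 cells must be {7,9}; 17 in 2 cells must be {8,9}.
Only 3 fits (1,1) under both its across sum 4 and down sum 27.
(1,2) = 4 − 3 = 1 completes the 4 across.
Given what's placed, (3,2) must be 9 to fit the 16 across and 24 down.
(4,2) = 8: the only remaining digit allowed by both the 17 across and the 24 down.
(2,2) = 24 − 18 = 6 completes the 24 down.
(3,1) = 16 − 9 = 7 completes the 16 across.
(4,1) = 17 − 8 = 9 completes the 17 across.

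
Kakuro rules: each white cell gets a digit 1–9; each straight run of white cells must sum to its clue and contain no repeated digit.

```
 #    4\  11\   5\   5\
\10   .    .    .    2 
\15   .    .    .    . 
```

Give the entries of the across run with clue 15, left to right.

1, 7, 4, 3

10 in 4 cells must be {1,2,3,4}; 4 in 2 cells must be {1,3}.
R2C4 = 5 − 2 = 3 completes the 5 down.
R2C1 = 1: the only remaining digit allowed by both the 15 across and the 4 down.
R1C1 = 4 − 1 = 3 completes the 4 down.
Given what's placed, R1C2 must be 4 to fit the 10 across and 11 down.
R1C3 = 10 − 9 = 1 completes the 10 across.
R2C2 = 11 − 4 = 7 completes the 11 down.
R2C3 = 15 − 11 = 4 completes the 15 across.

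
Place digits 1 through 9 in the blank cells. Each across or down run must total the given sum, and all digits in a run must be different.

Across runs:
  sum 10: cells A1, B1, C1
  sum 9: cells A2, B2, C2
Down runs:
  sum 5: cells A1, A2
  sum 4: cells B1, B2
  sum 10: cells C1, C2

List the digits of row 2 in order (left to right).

2 3 4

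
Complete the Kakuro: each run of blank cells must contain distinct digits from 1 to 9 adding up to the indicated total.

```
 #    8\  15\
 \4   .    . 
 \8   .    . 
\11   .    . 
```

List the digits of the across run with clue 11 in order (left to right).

4 7

4 in 2 cells must be {1,3}.
Nothing is forced directly, so branch on R1C1, whose candidates are 1 or 3. If R1C1 = 3: that forces R1C2 = 1, R2C1 = 1, after which R2C2 would have to be in {7} for the 8 across but in {5,6,8,9} for the 15 down — contradiction. So R1C1 = 1.
R1C2 = 4 − 1 = 3 completes the 4 across.
Nothing is forced directly, so branch on R2C2, whose candidates are 5 or 7. If R2C2 = 7: then R2C1 would have to be in {1} for the 8 across but in {2,3,4,5} for the 8 down — contradiction. So R2C2 = 5.
R2C1 = 8 − 5 = 3 completes the 8 across.
R3C1 = 8 − 4 = 4 completes the 8 down.
R3C2 = 11 − 4 = 7 completes the 11 across.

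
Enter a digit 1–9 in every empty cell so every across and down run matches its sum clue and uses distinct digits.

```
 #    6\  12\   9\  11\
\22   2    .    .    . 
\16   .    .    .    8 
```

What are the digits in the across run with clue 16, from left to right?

4 3 1 8

R1C4 = 11 − 8 = 3 completes the 11 down.
R2C1 = 6 − 2 = 4 completes the 6 down.
R2C2 = 3: the only remaining digit allowed by both the 16 across and the 12 down.
R2C3 = 16 − 15 = 1 completes the 16 across.
R1C2 = 12 − 3 = 9 completes the 12 down.
R1C3 = 22 − 14 = 8 completes the 22 across.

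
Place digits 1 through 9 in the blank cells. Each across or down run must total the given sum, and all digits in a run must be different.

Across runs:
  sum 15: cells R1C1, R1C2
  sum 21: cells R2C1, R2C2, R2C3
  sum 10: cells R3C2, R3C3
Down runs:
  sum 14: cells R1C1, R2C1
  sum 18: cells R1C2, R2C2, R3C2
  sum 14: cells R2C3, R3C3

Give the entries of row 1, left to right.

6 9

Nothing is forced directly, so branch on R1C1, whose candidates are 6 or 8 or 9. If R1C1 = 8: that forces R1C2 = 7, R2C1 = 6, R2C2 = 8, after which R2C3 would have to be in {7} for the 21 across but in {5,6,8,9} for the 14 down — contradiction. If R1C1 = 9: that forces R1C2 = 6, R2C1 = 5, R2C3 = 9, after which R3C3 would have to be in {1,2,3,4,6,7,8,9} for the 10 across but in {5} for the 14 down — contradiction. So R1C1 = 6.
R1C2 = 15 − 6 = 9 completes the 15 across.
R2C1 = 14 − 6 = 8 completes the 14 down.
No cell is forced outright now. R2C3 can only be 6 or 9 (the digits allowed by both its 21 across and its 14 down). If R2C3 = 9: that forces R2C2 = 4, after which R3C2 would have to be in {1,2,3,4,6,7,8,9} for the 10 across but in {5} for the 18 down — contradiction. So R2C3 = 6.
R2C2 = 21 − 14 = 7 completes the 21 across.
R3C2 = 18 − 16 = 2 completes the 18 down.
R3C3 = 10 − 2 = 8 completes the 10 across.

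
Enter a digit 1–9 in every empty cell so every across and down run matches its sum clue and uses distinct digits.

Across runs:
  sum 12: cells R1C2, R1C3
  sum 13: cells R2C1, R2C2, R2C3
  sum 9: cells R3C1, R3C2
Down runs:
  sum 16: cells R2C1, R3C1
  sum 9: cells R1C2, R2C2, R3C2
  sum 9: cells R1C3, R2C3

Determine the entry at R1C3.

16 in 2 cells must be {7,9}.
The 9 across and the 16 down share only 7, so R3C1 = 7.
R3C2 = 9 − 7 = 2 completes the 9 across.
R2C1 = 16 − 7 = 9 completes the 16 down.
No cell is forced outright now. R1C2 can only be 3 or 4 (the digits allowed by both its 12 across and its 9 down). If R1C2 = 3: then R1C3 would have to be in {9} for the 12 across but in {1,2,3,4,5,6,7,8} for the 9 down — contradiction. So R1C2 = 4.
R1C3 = 12 − 4 = 8 completes the 12 across.
R2C2 = 9 − 6 = 3 completes the 9 down.
R2C3 = 13 − 12 = 1 completes the 13 across.

8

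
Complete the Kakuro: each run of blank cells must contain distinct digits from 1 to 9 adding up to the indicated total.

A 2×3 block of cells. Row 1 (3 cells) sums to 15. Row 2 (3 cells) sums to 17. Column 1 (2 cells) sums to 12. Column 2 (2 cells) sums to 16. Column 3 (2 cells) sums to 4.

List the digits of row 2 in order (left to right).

7 9 1

16 in 2 cells must be {7,9}; 4 in 2 cells must be {1,3}.
Nothing is forced directly, so branch on (1,2), whose candidates are 7 or 9. If (1,2) = 9: that forces (1,3) = 1, (2,2) = 7, after which (2,3) would have to be in {1,2,4,6,8,9} for the 17 across but in {3} for the 4 down — contradiction. So (1,2) = 7.
Given what's placed, (1,3) must be 3 to fit the 15 across and 4 down.
(2,2) = 16 − 7 = 9 completes the 16 down.
(2,3) = 4 − 3 = 1 completes the 4 down.
(1,1) = 15 − 10 = 5 completes the 15 across.
(2,1) = 17 − 10 = 7 completes the 17 across.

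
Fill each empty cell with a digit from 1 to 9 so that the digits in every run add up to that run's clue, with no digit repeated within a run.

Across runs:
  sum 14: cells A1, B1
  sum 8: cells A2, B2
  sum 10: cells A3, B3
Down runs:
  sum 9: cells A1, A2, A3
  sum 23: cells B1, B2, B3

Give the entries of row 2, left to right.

23 in 3 cells must be {6,8,9}.
The 8 across and the 23 down share only 6, so B2 = 6.
A2 = 8 − 6 = 2 completes the 8 across.
Given what's placed, A1 must be 6 to fit the 14 across and 9 down.
B1 = 14 − 6 = 8 completes the 14 across.
A3 = 9 − 8 = 1 completes the 9 down.
B3 = 10 − 1 = 9 completes the 10 across.

2 6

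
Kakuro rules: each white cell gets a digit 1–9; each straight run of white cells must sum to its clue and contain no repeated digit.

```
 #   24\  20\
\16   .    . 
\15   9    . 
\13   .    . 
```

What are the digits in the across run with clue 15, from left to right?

16 in 2 cells must be {7,9}; 24 in 3 cells must be {7,8,9}.
Given what's placed, R1C1 must be 7 to fit the 16 across and 24 down.
R1C2 = 16 − 7 = 9 completes the 16 across.
R2C2 = 15 − 9 = 6 completes the 15 across.
R3C1 = 24 − 16 = 8 completes the 24 down.
R3C2 = 13 − 8 = 5 completes the 13 across.

9 6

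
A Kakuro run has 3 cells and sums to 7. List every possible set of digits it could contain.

{1,2,4}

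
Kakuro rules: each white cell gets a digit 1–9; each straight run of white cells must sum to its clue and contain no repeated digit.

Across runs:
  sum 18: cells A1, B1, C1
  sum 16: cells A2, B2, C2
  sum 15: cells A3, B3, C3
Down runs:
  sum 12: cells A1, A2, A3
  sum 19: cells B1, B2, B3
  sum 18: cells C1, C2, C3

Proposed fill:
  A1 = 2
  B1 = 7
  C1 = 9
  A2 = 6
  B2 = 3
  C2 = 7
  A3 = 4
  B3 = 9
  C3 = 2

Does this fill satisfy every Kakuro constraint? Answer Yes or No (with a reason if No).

Across: 2+7+9=18; 6+3+7=16; 4+9+2=15. Down: 2+6+4=12; 7+3+9=19; 9+7+2=18. No digit repeats within any run.

Yes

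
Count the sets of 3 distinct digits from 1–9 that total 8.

2

3 distinct digits from 1–9 sum between 6 and 24.
Enumerating: {1,2,5}, {1,3,4}.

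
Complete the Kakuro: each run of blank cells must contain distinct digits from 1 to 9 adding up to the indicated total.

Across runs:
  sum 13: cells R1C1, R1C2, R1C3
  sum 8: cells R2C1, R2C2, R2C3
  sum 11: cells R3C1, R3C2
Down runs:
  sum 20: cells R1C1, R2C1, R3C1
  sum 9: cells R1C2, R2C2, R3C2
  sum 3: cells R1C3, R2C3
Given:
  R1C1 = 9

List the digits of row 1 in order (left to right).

9 3 1

3 in 2 cells must be {1,2}.
Given what's placed, R1C3 must be 1 to fit the 13 across and 3 down.
R2C3 = 3 − 1 = 2 completes the 3 down.
R1C2 = 13 − 10 = 3 completes the 13 across.
Given what's placed, R2C1 must be 5 to fit the 8 across and 20 down.
R2C2 = 8 − 7 = 1 completes the 8 across.
R3C1 = 20 − 14 = 6 completes the 20 down.
R3C2 = 11 − 6 = 5 completes the 11 across.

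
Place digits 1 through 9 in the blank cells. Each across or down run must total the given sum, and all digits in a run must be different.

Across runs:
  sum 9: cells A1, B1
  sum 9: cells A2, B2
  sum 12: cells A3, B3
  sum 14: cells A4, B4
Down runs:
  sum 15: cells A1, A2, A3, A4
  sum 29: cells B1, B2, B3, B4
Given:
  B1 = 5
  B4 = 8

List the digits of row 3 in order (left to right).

3, 9

29 in 4 cells must be {5,7,8,9}.
A1 = 9 − 5 = 4 completes the 9 across.
B2 = 7: the only remaining digit allowed by both the 9 across and the 29 down.
B3 = 29 − 20 = 9 completes the 29 down.
A4 = 14 − 8 = 6 completes the 14 across.
A2 = 9 − 7 = 2 completes the 9 across.
A3 = 12 − 9 = 3 completes the 12 across.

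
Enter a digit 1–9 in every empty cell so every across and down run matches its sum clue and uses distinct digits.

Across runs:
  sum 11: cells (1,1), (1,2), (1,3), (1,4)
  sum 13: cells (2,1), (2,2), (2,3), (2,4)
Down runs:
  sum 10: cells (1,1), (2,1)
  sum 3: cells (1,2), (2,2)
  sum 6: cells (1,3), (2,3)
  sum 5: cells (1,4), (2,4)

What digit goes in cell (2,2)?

2

11 in 4 cells must be {1,2,3,5}; 3 in 2 cells must be {1,2}.
Nothing is forced directly, so branch on (1,1), whose candidates are 1 or 2 or 3. If (1,1) = 1: that forces (1,2) = 2, (1,3) = 5, (1,4) = 3, after which (2,1) would have to be in {1,2,3,4,5,6,7} for the 13 across but in {9} for the 10 down — contradiction. If (1,1) = 2: that forces (1,2) = 1, (1,3) = 5, (1,4) = 3, after which (2,1) would have to be in {1,2,3,4,5,6,7} for the 13 across but in {8} for the 10 down — contradiction. So (1,1) = 3.
(2,1) = 10 − 3 = 7 completes the 10 down.
Nothing is forced directly, so branch on (2,3), whose candidates are 1 or 2. If (2,3) = 2: then (1,3) would have to be in {1,2,5} for the 11 across but in {4} for the 6 down — contradiction. So (2,3) = 1.
(1,3) = 6 − 1 = 5 completes the 6 down.
(2,2) = 2: the only remaining digit allowed by both the 13 across and the 3 down.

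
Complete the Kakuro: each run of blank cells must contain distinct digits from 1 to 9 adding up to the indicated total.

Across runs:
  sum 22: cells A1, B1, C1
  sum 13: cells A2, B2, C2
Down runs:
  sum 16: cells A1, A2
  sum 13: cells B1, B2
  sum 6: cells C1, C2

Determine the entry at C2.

1

16 in 2 cells must be {7,9}.
The 22 across and the 6 down share only 5, so C1 = 5.
C2 = 6 − 5 = 1 completes the 6 down.
Given what's placed, A1 must be 9 to fit the 22 across and 16 down.
B1 = 22 − 14 = 8 completes the 22 across.
A2 = 16 − 9 = 7 completes the 16 down.
B2 = 13 − 8 = 5 completes the 13 across.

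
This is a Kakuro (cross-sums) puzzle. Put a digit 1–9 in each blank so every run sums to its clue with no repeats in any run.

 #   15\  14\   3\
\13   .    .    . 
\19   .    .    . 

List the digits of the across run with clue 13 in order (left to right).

3 in 2 cells must be {1,2}.
The 19 across and the 3 down share only 2, so R2C3 = 2.
R1C3 = 3 − 2 = 1 completes the 3 down.
Nothing is forced directly, so branch on R2C1, whose candidates are 8 or 9. If R2C1 = 9: then R1C1 would have to be in {3,4,5,7,8,9} for the 13 across but in {6} for the 15 down — contradiction. So R2C1 = 8.
R1C1 = 15 − 8 = 7 completes the 15 down.
R1C2 = 13 − 8 = 5 completes the 13 across.
R2C2 = 19 − 10 = 9 completes the 19 across.

7, 5, 1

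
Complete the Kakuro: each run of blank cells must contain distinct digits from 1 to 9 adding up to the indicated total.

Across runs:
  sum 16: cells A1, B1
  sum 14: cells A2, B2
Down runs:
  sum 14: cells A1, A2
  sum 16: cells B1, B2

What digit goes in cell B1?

7

16 in 2 cells must be {7,9}.
The 16 across and the 14 down share only 9, so A1 = 9.
B1 = 16 − 9 = 7 completes the 16 across.
A2 = 14 − 9 = 5 completes the 14 down.
B2 = 14 − 5 = 9 completes the 14 across.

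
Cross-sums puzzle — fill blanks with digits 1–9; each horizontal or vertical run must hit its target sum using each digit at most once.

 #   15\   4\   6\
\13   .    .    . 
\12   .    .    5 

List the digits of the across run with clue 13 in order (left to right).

9 3 1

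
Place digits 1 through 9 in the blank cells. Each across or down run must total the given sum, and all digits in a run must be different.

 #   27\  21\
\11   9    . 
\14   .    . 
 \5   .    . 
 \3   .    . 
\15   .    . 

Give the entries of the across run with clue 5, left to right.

1, 4

3 in 2 cells must be {1,2}.
R1C2 = 11 − 9 = 2 completes the 11 across.
R4C2 = 1: the only remaining digit allowed by both the 3 across and the 21 down.
R4C1 = 3 − 1 = 2 completes the 3 across.
No cell is forced outright now. R3C2 can only be 3 or 4 (the digits allowed by both its 5 across and its 21 down). If R3C2 = 3: then R3C1 would have to be in {2} for the 5 across but in {1,3,4,5,6,7,8} for the 27 down — contradiction. So R3C2 = 4.
R3C1 = 5 − 4 = 1 completes the 5 across.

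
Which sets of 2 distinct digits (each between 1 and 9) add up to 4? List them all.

{1,3}

2 distinct digits from 1–9 sum between 3 and 17.
Only one set works: {1,3}.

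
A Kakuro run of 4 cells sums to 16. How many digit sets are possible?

8

4 distinct digits from 1–9 sum between 10 and 30.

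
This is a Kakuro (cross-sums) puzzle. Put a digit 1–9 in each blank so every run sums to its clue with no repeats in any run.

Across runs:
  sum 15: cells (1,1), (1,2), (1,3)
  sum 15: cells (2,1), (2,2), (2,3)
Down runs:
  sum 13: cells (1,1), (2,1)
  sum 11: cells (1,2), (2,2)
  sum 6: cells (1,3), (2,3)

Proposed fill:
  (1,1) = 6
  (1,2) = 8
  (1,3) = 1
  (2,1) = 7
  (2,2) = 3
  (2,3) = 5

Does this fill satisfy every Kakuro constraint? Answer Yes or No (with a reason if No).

Across: 6+8+1=15; 7+3+5=15. Down: 6+7=13; 8+3=11; 1+5=6. No digit repeats within any run.

Yes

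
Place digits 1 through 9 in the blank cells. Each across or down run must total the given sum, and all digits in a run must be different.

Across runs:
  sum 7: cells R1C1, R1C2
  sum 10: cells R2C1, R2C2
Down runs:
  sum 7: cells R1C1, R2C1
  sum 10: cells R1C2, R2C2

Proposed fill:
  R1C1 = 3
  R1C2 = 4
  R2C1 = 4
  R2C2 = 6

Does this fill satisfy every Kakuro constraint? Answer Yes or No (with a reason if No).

Across: 3+4=7; 4+6=10. Down: 3+4=7; 4+6=10. No digit repeats within any run.

Yes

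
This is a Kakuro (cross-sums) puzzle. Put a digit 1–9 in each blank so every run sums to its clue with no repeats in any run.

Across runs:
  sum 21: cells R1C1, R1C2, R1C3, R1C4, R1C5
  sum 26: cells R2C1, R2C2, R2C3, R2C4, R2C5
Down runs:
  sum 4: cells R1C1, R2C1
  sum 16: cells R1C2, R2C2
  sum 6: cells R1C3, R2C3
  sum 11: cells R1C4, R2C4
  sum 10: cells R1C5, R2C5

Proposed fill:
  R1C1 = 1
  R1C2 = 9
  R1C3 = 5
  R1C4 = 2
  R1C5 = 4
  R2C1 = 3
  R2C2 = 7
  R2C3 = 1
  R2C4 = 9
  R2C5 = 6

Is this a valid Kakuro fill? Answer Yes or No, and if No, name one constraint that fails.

Across: 1+9+5+2+4=21; 3+7+1+9+6=26. Down: 1+3=4; 9+7=16; 5+1=6; 2+9=11; 4+6=10. No digit repeats within any run.

Yes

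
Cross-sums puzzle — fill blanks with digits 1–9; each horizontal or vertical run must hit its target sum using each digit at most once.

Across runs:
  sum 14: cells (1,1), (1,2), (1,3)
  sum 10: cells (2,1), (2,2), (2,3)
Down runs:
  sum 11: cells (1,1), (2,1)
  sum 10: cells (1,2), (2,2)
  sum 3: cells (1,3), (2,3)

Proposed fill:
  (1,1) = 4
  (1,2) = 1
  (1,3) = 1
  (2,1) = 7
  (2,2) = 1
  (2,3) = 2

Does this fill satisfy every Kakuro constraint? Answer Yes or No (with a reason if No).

No — the across run (1,1)–(1,3) sums to 6, not 14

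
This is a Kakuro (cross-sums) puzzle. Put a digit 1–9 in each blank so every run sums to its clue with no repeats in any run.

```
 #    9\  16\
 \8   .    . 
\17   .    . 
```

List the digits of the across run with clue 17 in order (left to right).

8 9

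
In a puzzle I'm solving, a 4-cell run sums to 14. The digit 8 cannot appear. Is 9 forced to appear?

Counterexample: {1,2,4,7} sums to 14 under that restriction without using 9.

No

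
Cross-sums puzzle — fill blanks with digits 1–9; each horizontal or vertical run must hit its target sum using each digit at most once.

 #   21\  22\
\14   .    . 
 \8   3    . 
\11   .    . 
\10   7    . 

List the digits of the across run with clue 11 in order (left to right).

5 6

R2C2 = 8 − 3 = 5 completes the 8 across.
R4C2 = 10 − 7 = 3 completes the 10 across.
Nothing is forced directly, so branch on R1C2, whose candidates are 6 or 8. If R1C2 = 6: then R1C1 would have to be in {8} for the 14 across but in {2,5,6,9} for the 21 down — contradiction. So R1C2 = 8.
R1C1 = 14 − 8 = 6 completes the 14 across.
R3C1 = 21 − 16 = 5 completes the 21 down.
R3C2 = 11 − 5 = 6 completes the 11 across.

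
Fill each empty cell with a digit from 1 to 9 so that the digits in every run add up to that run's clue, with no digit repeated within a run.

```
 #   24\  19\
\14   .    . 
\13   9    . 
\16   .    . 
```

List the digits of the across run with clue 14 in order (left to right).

8 6

16 in 2 cells must be {7,9}; 24 in 3 cells must be {7,8,9}.
Given what's placed, R1C1 must be 8 to fit the 14 across and 24 down.
R1C2 = 14 − 8 = 6 completes the 14 across.
R2C2 = 13 − 9 = 4 completes the 13 across.
R3C1 = 24 − 17 = 7 completes the 24 down.
R3C2 = 16 − 7 = 9 completes the 16 across.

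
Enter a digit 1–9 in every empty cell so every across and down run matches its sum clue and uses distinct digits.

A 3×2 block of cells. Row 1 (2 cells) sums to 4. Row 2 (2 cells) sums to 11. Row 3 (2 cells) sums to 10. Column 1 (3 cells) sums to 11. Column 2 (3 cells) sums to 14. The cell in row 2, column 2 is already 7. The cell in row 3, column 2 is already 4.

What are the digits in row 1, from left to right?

4 in 2 cells must be {1,3}.
(1,2) = 14 − 11 = 3 completes the 14 down.
(2,1) = 11 − 7 = 4 completes the 11 across.
(3,1) = 10 − 4 = 6 completes the 10 across.
(1,1) = 4 − 3 = 1 completes the 4 across.

1 3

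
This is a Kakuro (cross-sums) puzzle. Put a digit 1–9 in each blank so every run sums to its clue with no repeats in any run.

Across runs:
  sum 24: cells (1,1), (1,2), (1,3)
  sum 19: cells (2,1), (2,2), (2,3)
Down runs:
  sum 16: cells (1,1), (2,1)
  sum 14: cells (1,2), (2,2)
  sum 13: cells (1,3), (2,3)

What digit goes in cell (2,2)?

6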